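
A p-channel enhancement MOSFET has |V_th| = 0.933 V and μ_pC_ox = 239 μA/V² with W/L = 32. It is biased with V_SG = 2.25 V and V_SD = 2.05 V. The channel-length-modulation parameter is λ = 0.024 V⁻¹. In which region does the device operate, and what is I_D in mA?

Saturation; I_D = 6.96 mA

k_p = μ_pC_ox · (W/L) = 7.648 mA/V².
V_ov = V_SG − |V_th| = 2.25 − 0.933 = 1.32 V.
Since V_SD = 2.05 V ≥ V_ov = 1.32 V, the device is in saturation.
I_D = ½ k_p V_ov² (1 + λ V_SD) = 0.5 × 7.648 × 1.32² × (1 + 0.024 × 2.05) = 6.96 mA.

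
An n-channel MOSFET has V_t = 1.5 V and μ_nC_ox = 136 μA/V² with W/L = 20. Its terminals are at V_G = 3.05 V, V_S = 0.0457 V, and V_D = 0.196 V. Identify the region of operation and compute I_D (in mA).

Triode; I_D = 0.584 mA

V_GS = V_G − V_S = 3.05 − 0.0457 = 3 V; V_DS = V_D − V_S = 0.196 − 0.0457 = 0.15 V.
k_n = μ_nC_ox · (W/L) = 2.72 mA/V².
V_ov = V_GS − V_t = 3 − 1.5 = 1.5 V.
Since V_DS = 0.15 V < V_ov = 1.5 V, the device is in the triode region.
I_D = k_n [V_ov · V_DS − ½ V_DS²] = 2.72 × [1.5 × 0.15 − 0.5 × 0.15²] = 0.584 mA.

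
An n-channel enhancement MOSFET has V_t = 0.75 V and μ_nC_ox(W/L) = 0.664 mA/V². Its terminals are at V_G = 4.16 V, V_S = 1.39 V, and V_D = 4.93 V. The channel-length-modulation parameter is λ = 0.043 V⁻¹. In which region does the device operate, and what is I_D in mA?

V_GS = V_G − V_S = 4.16 − 1.39 = 2.77 V; V_DS = V_D − V_S = 4.93 − 1.39 = 3.54 V.
V_ov = V_GS − V_t = 2.77 − 0.75 = 2.02 V.
Since V_DS = 3.54 V ≥ V_ov = 2.02 V, the device is in saturation.
I_D = ½ k_n V_ov² (1 + λ V_DS) = 0.5 × 0.664 × 2.02² × (1 + 0.043 × 3.54) = 1.56 mA.

Saturation; I_D = 1.56 mA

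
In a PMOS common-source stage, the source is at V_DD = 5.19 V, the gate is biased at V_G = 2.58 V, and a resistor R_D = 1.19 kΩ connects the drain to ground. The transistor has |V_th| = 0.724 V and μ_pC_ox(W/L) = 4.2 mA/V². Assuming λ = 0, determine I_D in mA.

V_SG = V_DD − V_G = 5.19 − 2.58 = 2.61 V, so V_ov = 2.61 − 0.724 = 1.89 V.
Assume saturation: I_D = ½ k_p V_ov² = 0.5 × 4.2 × 1.89² = 7.47 mA, giving V_SD = V_DD − I_D R_D = 5.19 − 7.47 × 1.19 = -3.7 V.
But -3.7 V < V_ov = 1.89 V, so the device is actually in triode.
In triode I_D = k_p[V_ov V_SD − ½ V_SD²] and I_D = (V_DD − V_SD)/R_D. Equating: 2.5 V_SD² − 10.43 V_SD + 5.19 = 0, giving V_SD = 0.578 V (the root below V_ov).
I_D = (5.19 − 0.578) / 1.19 = 3.88 mA.

I_D = 3.88 mA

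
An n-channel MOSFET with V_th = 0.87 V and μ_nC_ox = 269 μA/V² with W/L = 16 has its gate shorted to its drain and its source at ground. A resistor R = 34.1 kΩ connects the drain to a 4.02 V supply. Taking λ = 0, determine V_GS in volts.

V_GS = 1.07 V

With gate tied to drain, V_GS = V_DS ≥ V_GS − V_th, so the device is in saturation.
k_n = μ_nC_ox · (W/L) = 4.304 mA/V².
KCL at the drain: ½ k_n (V_GS − V_th)² = (V_DD − V_GS)/R.
Let x = V_GS − 0.87. Then 73.4 x² + x − 3.15 = 0, giving x = 0.2 V (positive root), so V_GS = 1.07 V.
I_D = (V_DD − V_GS)/R = (4.02 − 1.07) / 34.1 = 0.0865 mA.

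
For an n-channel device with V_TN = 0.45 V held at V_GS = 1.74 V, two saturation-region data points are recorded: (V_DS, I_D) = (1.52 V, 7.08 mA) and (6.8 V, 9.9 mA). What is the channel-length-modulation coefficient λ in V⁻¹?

λ = 0.0852 V⁻¹

With V_GS fixed, I_D ∝ (1 + λ V_DS) in saturation, so I_D2/I_D1 = (1 + λ V_DS2)/(1 + λ V_DS1).
9.9/7.08 = 1.398 = (1 + 6.8 λ)/(1 + 1.52 λ).
Solving: λ (I_D1 V_DS2 − I_D2 V_DS1) = I_D2 − I_D1, so λ = (9.9 − 7.08) / (7.08 × 6.8 − 9.9 × 1.52) = 2.82 / 33.1 = 0.0852 V⁻¹.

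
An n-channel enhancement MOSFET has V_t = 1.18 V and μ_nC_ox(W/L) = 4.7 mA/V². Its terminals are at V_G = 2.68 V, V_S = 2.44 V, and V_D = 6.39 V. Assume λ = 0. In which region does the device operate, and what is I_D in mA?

V_GS = V_G − V_S = 2.68 − 2.44 = 0.24 V; V_DS = V_D − V_S = 6.39 − 2.44 = 3.95 V.
V_GS = 0.24 V < V_t = 1.18 V, so the transistor is in cutoff.

Cutoff; I_D = 0 mA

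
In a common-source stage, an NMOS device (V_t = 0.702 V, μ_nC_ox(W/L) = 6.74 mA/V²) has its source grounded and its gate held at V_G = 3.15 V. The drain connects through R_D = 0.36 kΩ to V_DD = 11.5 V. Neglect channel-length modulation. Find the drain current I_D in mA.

V_GS = V_G = 3.15 V, so V_ov = 3.15 − 0.702 = 2.45 V.
Assume saturation: I_D = ½ k_n V_ov² = 0.5 × 6.74 × 2.45² = 20.2 mA, giving V_DS = V_DD − I_D R_D = 11.5 − 20.2 × 0.36 = 4.23 V.
V_DS = 4.23 V ≥ V_ov = 2.45 V, confirming saturation.

I_D = 20.2 mA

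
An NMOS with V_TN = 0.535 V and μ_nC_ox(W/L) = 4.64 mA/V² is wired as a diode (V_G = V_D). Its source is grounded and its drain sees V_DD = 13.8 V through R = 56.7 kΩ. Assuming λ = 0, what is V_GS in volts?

With gate tied to drain, V_GS = V_DS ≥ V_GS − V_TN, so the device is in saturation.
KCL at the drain: ½ k_n (V_GS − V_TN)² = (V_DD − V_GS)/R.
Let x = V_GS − 0.535. Then 132 x² + x − 13.27 = 0, giving x = 0.314 V (positive root), so V_GS = 0.849 V.
I_D = (V_DD − V_GS)/R = (13.8 − 0.849) / 56.7 = 0.228 mA.

V_GS = 0.849 V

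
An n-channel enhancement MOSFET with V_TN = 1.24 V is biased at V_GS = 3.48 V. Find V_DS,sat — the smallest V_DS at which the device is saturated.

V_DS,sat = 2.24 V

The boundary between triode and saturation is V_DS = V_GS − V_TN = V_ov.
V_ov = 3.48 − 1.24 = 2.24 V.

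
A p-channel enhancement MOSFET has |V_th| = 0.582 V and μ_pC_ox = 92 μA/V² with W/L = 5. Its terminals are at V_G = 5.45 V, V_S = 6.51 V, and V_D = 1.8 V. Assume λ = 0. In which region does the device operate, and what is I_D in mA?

Saturation; I_D = 0.0526 mA

V_SG = V_S − V_G = 6.51 − 5.45 = 1.06 V; V_SD = V_S − V_D = 6.51 − 1.8 = 4.71 V.
k_p = μ_pC_ox · (W/L) = 0.46 mA/V².
V_ov = V_SG − |V_th| = 1.06 − 0.582 = 0.478 V.
Since V_SD = 4.71 V ≥ V_ov = 0.478 V, the device is in saturation.
I_D = ½ k_p V_ov² = 0.5 × 0.46 × 0.478² = 0.0526 mA.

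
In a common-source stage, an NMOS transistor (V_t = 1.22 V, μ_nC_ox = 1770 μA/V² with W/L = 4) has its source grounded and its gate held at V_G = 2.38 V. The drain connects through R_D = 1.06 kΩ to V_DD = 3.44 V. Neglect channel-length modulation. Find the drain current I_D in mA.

V_GS = V_G = 2.38 V, so V_ov = 2.38 − 1.22 = 1.16 V.
k_n = μ_nC_ox · (W/L) = 7.08 mA/V².
Assume saturation: I_D = ½ k_n V_ov² = 0.5 × 7.08 × 1.16² = 4.76 mA, giving V_DS = V_DD − I_D R_D = 3.44 − 4.76 × 1.06 = -1.61 V.
But -1.61 V < V_ov = 1.16 V, so the device is actually in triode.
In triode I_D = k_n[V_ov V_DS − ½ V_DS²] and I_D = (V_DD − V_DS)/R_D. Equating: 3.75 V_DS² − 9.706 V_DS + 3.44 = 0, giving V_DS = 0.424 V (the root below V_ov).
I_D = (3.44 − 0.424) / 1.06 = 2.85 mA.

I_D = 2.85 mA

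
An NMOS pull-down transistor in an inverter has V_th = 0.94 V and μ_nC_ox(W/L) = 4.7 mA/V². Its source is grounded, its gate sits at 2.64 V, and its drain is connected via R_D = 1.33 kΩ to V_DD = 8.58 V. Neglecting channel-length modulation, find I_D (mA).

V_GS = V_G = 2.64 V, so V_ov = 2.64 − 0.94 = 1.7 V.
Assume saturation: I_D = ½ k_n V_ov² = 0.5 × 4.7 × 1.7² = 6.79 mA, giving V_DS = V_DD − I_D R_D = 8.58 − 6.79 × 1.33 = -0.453 V.
But -0.453 V < V_ov = 1.7 V, so the device is actually in triode.
In triode I_D = k_n[V_ov V_DS − ½ V_DS²] and I_D = (V_DD − V_DS)/R_D. Equating: 3.13 V_DS² − 11.63 V_DS + 8.58 = 0, giving V_DS = 1.01 V (the root below V_ov).
I_D = (8.58 − 1.01) / 1.33 = 5.69 mA.

I_D = 5.69 mA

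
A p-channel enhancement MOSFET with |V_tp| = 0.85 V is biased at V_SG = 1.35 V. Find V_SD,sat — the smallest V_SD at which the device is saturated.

The boundary between triode and saturation is V_SD = V_SG − |V_tp| = V_ov.
V_ov = 1.35 − 0.85 = 0.5 V.

V_SD,sat = 0.500 V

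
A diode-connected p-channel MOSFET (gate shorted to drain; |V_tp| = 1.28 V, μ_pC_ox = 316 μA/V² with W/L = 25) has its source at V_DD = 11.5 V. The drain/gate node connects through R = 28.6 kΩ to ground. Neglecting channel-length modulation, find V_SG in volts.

With gate tied to drain, V_SG = V_SD ≥ V_SG − |V_tp|, so the device is in saturation.
k_p = μ_pC_ox · (W/L) = 7.9 mA/V².
KCL at the drain: ½ k_p (V_SG − |V_tp|)² = (V_DD − V_SG)/R.
Let x = V_SG − 1.28. Then 113 x² + x − 10.22 = 0, giving x = 0.296 V (positive root), so V_SG = 1.58 V.
I_D = (V_DD − V_SG)/R = (11.5 − 1.58) / 28.6 = 0.347 mA.

V_SG = 1.58 V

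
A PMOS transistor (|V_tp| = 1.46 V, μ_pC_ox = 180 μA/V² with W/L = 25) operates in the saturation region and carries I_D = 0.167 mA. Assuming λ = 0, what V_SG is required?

k_p = μ_pC_ox · (W/L) = 4.5 mA/V².
In saturation I_D = ½ k_p (V_SG − |V_tp|)², so V_SG − |V_tp| = √(2 I_D / k_p) = √(2 × 0.167 / 4.5) = 0.272 V.
V_SG = 1.46 + 0.272 = 1.73 V.

V_SG = 1.73 V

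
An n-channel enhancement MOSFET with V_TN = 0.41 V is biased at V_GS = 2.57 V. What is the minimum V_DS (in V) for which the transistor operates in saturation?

The boundary between triode and saturation is V_DS = V_GS − V_TN = V_ov.
V_ov = 2.57 − 0.41 = 2.16 V.

V_DS,sat = 2.16 V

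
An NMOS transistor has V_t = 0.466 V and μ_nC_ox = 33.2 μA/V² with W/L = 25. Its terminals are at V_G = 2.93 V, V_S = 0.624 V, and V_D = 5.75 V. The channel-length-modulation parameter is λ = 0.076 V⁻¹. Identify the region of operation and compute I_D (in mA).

V_GS = V_G − V_S = 2.93 − 0.624 = 2.31 V; V_DS = V_D − V_S = 5.75 − 0.624 = 5.13 V.
k_n = μ_nC_ox · (W/L) = 0.83 mA/V².
V_ov = V_GS − V_t = 2.31 − 0.466 = 1.84 V.
Since V_DS = 5.13 V ≥ V_ov = 1.84 V, the device is in saturation.
I_D = ½ k_n V_ov² (1 + λ V_DS) = 0.5 × 0.83 × 1.84² × (1 + 0.076 × 5.13) = 1.95 mA.

Saturation; I_D = 1.95 mA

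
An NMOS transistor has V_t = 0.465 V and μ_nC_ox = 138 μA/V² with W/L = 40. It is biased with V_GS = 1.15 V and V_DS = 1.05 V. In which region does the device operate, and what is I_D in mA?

k_n = μ_nC_ox · (W/L) = 5.52 mA/V².
V_ov = V_GS − V_t = 1.15 − 0.465 = 0.685 V.
Since V_DS = 1.05 V ≥ V_ov = 0.685 V, the device is in saturation.
I_D = ½ k_n V_ov² = 0.5 × 5.52 × 0.685² = 1.3 mA.

Saturation; I_D = 1.30 mA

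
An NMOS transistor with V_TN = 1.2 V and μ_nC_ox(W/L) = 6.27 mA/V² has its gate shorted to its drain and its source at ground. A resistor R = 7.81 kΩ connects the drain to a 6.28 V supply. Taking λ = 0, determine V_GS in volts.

V_GS = 1.64 V

With gate tied to drain, V_GS = V_DS ≥ V_GS − V_TN, so the device is in saturation.
KCL at the drain: ½ k_n (V_GS − V_TN)² = (V_DD − V_GS)/R.
Let x = V_GS − 1.2. Then 24.5 x² + x − 5.08 = 0, giving x = 0.436 V (positive root), so V_GS = 1.64 V.
I_D = (V_DD − V_GS)/R = (6.28 − 1.64) / 7.81 = 0.595 mA.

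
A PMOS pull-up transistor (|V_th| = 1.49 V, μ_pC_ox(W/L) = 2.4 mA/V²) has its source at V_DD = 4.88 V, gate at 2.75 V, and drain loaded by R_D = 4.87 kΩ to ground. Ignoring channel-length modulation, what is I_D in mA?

V_SG = V_DD − V_G = 4.88 − 2.75 = 2.13 V, so V_ov = 2.13 − 1.49 = 0.64 V.
Assume saturation: I_D = ½ k_p V_ov² = 0.5 × 2.4 × 0.64² = 0.492 mA, giving V_SD = V_DD − I_D R_D = 4.88 − 0.492 × 4.87 = 2.49 V.
V_SD = 2.49 V ≥ V_ov = 0.64 V, confirming saturation.

I_D = 0.492 mA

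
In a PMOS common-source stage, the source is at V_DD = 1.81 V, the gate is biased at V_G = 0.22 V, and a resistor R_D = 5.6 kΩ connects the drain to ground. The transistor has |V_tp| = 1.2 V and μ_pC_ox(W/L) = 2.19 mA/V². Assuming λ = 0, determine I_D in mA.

I_D = 0.167 mA

V_SG = V_DD − V_G = 1.81 − 0.22 = 1.59 V, so V_ov = 1.59 − 1.2 = 0.39 V.
Assume saturation: I_D = ½ k_p V_ov² = 0.5 × 2.19 × 0.39² = 0.167 mA, giving V_SD = V_DD − I_D R_D = 1.81 − 0.167 × 5.6 = 0.877 V.
V_SD = 0.877 V ≥ V_ov = 0.39 V, confirming saturation.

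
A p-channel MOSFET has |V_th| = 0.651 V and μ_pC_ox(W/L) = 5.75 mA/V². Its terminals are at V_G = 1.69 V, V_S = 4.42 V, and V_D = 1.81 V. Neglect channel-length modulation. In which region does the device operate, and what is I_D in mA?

V_SG = V_S − V_G = 4.42 − 1.69 = 2.73 V; V_SD = V_S − V_D = 4.42 − 1.81 = 2.61 V.
V_ov = V_SG − |V_th| = 2.73 − 0.651 = 2.08 V.
Since V_SD = 2.61 V ≥ V_ov = 2.08 V, the device is in saturation.
I_D = ½ k_p V_ov² = 0.5 × 5.75 × 2.08² = 12.4 mA.

Saturation; I_D = 12.4 mA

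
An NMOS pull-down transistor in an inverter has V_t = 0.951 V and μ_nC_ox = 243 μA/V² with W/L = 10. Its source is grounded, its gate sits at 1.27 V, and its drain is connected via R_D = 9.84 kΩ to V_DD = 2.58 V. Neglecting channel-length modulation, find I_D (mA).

V_GS = V_G = 1.27 V, so V_ov = 1.27 − 0.951 = 0.319 V.
k_n = μ_nC_ox · (W/L) = 2.43 mA/V².
Assume saturation: I_D = ½ k_n V_ov² = 0.5 × 2.43 × 0.319² = 0.124 mA, giving V_DS = V_DD − I_D R_D = 2.58 − 0.124 × 9.84 = 1.36 V.
V_DS = 1.36 V ≥ V_ov = 0.319 V, confirming saturation.

I_D = 0.124 mA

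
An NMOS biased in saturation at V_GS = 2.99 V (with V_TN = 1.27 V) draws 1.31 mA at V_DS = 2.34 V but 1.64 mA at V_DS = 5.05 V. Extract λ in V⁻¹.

λ = 0.119 V⁻¹

With V_GS fixed, I_D ∝ (1 + λ V_DS) in saturation, so I_D2/I_D1 = (1 + λ V_DS2)/(1 + λ V_DS1).
1.64/1.31 = 1.252 = (1 + 5.05 λ)/(1 + 2.34 λ).
Solving: λ (I_D1 V_DS2 − I_D2 V_DS1) = I_D2 − I_D1, so λ = (1.64 − 1.31) / (1.31 × 5.05 − 1.64 × 2.34) = 0.33 / 2.78 = 0.119 V⁻¹.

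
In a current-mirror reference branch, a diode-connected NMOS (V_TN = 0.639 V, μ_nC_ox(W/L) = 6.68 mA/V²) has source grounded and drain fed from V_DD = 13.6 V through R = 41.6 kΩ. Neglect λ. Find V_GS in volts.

With gate tied to drain, V_GS = V_DS ≥ V_GS − V_TN, so the device is in saturation.
KCL at the drain: ½ k_n (V_GS − V_TN)² = (V_DD − V_GS)/R.
Let x = V_GS − 0.639. Then 139 x² + x − 12.96 = 0, giving x = 0.302 V (positive root), so V_GS = 0.941 V.
I_D = (V_DD − V_GS)/R = (13.6 − 0.941) / 41.6 = 0.304 mA.

V_GS = 0.941 V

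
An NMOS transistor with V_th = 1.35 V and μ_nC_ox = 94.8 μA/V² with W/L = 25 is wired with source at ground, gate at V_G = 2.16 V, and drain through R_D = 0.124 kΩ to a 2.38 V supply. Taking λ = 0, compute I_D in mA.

V_GS = V_G = 2.16 V, so V_ov = 2.16 − 1.35 = 0.81 V.
k_n = μ_nC_ox · (W/L) = 2.37 mA/V².
Assume saturation: I_D = ½ k_n V_ov² = 0.5 × 2.37 × 0.81² = 0.777 mA, giving V_DS = V_DD − I_D R_D = 2.38 − 0.777 × 0.124 = 2.28 V.
V_DS = 2.28 V ≥ V_ov = 0.81 V, confirming saturation.

I_D = 0.777 mA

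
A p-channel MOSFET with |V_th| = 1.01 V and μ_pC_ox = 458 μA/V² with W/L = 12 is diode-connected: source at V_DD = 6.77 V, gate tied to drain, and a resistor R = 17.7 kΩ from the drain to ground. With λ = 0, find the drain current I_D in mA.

I_D = 0.307 mA

With gate tied to drain, V_SG = V_SD ≥ V_SG − |V_th|, so the device is in saturation.
k_p = μ_pC_ox · (W/L) = 5.496 mA/V².
KCL at the drain: ½ k_p (V_SG − |V_th|)² = (V_DD − V_SG)/R.
Let x = V_SG − 1.01. Then 48.6 x² + x − 5.76 = 0, giving x = 0.334 V (positive root), so V_SG = 1.34 V.
I_D = (V_DD − V_SG)/R = (6.77 − 1.34) / 17.7 = 0.307 mA.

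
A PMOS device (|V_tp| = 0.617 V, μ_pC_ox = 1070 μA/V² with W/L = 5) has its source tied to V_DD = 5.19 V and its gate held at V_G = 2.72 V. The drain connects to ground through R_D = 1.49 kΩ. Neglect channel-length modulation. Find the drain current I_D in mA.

I_D = 3.24 mA

V_SG = V_DD − V_G = 5.19 − 2.72 = 2.47 V, so V_ov = 2.47 − 0.617 = 1.85 V.
k_p = μ_pC_ox · (W/L) = 5.35 mA/V².
Assume saturation: I_D = ½ k_p V_ov² = 0.5 × 5.35 × 1.85² = 9.18 mA, giving V_SD = V_DD − I_D R_D = 5.19 − 9.18 × 1.49 = -8.5 V.
But -8.5 V < V_ov = 1.85 V, so the device is actually in triode.
In triode I_D = k_p[V_ov V_SD − ½ V_SD²] and I_D = (V_DD − V_SD)/R_D. Equating: 3.99 V_SD² − 15.77 V_SD + 5.19 = 0, giving V_SD = 0.362 V (the root below V_ov).
I_D = (5.19 − 0.362) / 1.49 = 3.24 mA.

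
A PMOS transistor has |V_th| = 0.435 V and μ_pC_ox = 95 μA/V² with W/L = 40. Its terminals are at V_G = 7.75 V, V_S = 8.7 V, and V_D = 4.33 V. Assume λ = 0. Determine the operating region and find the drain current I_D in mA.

V_SG = V_S − V_G = 8.7 − 7.75 = 0.95 V; V_SD = V_S − V_D = 8.7 − 4.33 = 4.37 V.
k_p = μ_pC_ox · (W/L) = 3.8 mA/V².
V_ov = V_SG − |V_th| = 0.95 − 0.435 = 0.515 V.
Since V_SD = 4.37 V ≥ V_ov = 0.515 V, the device is in saturation.
I_D = ½ k_p V_ov² = 0.5 × 3.8 × 0.515² = 0.504 mA.

Saturation; I_D = 0.504 mA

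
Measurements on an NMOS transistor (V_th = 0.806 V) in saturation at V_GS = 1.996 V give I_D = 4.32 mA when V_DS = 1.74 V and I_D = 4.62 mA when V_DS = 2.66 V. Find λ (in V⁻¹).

With V_GS fixed, I_D ∝ (1 + λ V_DS) in saturation, so I_D2/I_D1 = (1 + λ V_DS2)/(1 + λ V_DS1).
4.62/4.32 = 1.069 = (1 + 2.66 λ)/(1 + 1.74 λ).
Solving: λ (I_D1 V_DS2 − I_D2 V_DS1) = I_D2 − I_D1, so λ = (4.62 − 4.32) / (4.32 × 2.66 − 4.62 × 1.74) = 0.3 / 3.45 = 0.0869 V⁻¹.

λ = 0.0869 V⁻¹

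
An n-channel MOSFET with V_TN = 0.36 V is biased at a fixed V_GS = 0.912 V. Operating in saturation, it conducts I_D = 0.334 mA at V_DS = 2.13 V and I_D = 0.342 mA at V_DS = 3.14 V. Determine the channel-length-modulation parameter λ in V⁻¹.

With V_GS fixed, I_D ∝ (1 + λ V_DS) in saturation, so I_D2/I_D1 = (1 + λ V_DS2)/(1 + λ V_DS1).
0.342/0.334 = 1.024 = (1 + 3.14 λ)/(1 + 2.13 λ).
Solving: λ (I_D1 V_DS2 − I_D2 V_DS1) = I_D2 − I_D1, so λ = (0.342 − 0.334) / (0.334 × 3.14 − 0.342 × 2.13) = 0.008 / 0.32 = 0.025 V⁻¹.

λ = 0.0250 V⁻¹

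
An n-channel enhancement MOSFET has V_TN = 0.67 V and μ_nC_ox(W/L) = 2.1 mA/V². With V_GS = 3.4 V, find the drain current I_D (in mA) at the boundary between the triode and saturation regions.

At the boundary V_DS = V_ov = V_GS − V_TN = 3.4 − 0.67 = 2.73 V.
I_D = ½ k_n V_ov² = 0.5 × 2.1 × 2.73² = 7.83 mA.

I_D = 7.83 mA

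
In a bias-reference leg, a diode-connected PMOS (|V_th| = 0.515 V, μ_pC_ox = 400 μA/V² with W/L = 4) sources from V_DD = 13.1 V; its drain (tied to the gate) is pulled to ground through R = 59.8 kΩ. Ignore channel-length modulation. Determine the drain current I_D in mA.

I_D = 0.202 mA

With gate tied to drain, V_SG = V_SD ≥ V_SG − |V_th|, so the device is in saturation.
k_p = μ_pC_ox · (W/L) = 1.6 mA/V².
KCL at the drain: ½ k_p (V_SG − |V_th|)² = (V_DD − V_SG)/R.
Let x = V_SG − 0.515. Then 47.8 x² + x − 12.58 = 0, giving x = 0.503 V (positive root), so V_SG = 1.02 V.
I_D = (V_DD − V_SG)/R = (13.1 − 1.02) / 59.8 = 0.202 mA.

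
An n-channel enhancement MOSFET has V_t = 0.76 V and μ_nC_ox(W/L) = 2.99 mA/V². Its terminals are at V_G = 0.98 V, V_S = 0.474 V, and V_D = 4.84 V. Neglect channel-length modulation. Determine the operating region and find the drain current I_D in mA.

Cutoff; I_D = 0 mA

V_GS = V_G − V_S = 0.98 − 0.474 = 0.506 V; V_DS = V_D − V_S = 4.84 − 0.474 = 4.37 V.
V_GS = 0.506 V < V_t = 0.76 V, so the transistor is in cutoff.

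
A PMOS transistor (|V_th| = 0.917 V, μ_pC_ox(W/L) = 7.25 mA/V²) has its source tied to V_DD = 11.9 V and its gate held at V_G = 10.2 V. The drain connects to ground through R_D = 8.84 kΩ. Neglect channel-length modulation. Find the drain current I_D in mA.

I_D = 1.31 mA

V_SG = V_DD − V_G = 11.9 − 10.2 = 1.7 V, so V_ov = 1.7 − 0.917 = 0.783 V.
Assume saturation: I_D = ½ k_p V_ov² = 0.5 × 7.25 × 0.783² = 2.22 mA, giving V_SD = V_DD − I_D R_D = 11.9 − 2.22 × 8.84 = -7.75 V.
But -7.75 V < V_ov = 0.783 V, so the device is actually in triode.
In triode I_D = k_p[V_ov V_SD − ½ V_SD²] and I_D = (V_DD − V_SD)/R_D. Equating: 32 V_SD² − 51.18 V_SD + 11.9 = 0, giving V_SD = 0.282 V (the root below V_ov).
I_D = (11.9 − 0.282) / 8.84 = 1.31 mA.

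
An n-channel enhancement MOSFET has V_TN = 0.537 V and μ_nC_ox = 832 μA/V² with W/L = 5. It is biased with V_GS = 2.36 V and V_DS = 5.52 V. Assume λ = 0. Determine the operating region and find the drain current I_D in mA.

Saturation; I_D = 6.91 mA

k_n = μ_nC_ox · (W/L) = 4.16 mA/V².
V_ov = V_GS − V_TN = 2.36 − 0.537 = 1.82 V.
Since V_DS = 5.52 V ≥ V_ov = 1.82 V, the device is in saturation.
I_D = ½ k_n V_ov² = 0.5 × 4.16 × 1.82² = 6.91 mA.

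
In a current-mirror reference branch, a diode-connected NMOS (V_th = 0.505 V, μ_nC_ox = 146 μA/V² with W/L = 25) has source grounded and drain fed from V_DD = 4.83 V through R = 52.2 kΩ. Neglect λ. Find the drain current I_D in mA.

With gate tied to drain, V_GS = V_DS ≥ V_GS − V_th, so the device is in saturation.
k_n = μ_nC_ox · (W/L) = 3.65 mA/V².
KCL at the drain: ½ k_n (V_GS − V_th)² = (V_DD − V_GS)/R.
Let x = V_GS − 0.505. Then 95.3 x² + x − 4.325 = 0, giving x = 0.208 V (positive root), so V_GS = 0.713 V.
I_D = (V_DD − V_GS)/R = (4.83 − 0.713) / 52.2 = 0.0789 mA.

I_D = 0.0789 mA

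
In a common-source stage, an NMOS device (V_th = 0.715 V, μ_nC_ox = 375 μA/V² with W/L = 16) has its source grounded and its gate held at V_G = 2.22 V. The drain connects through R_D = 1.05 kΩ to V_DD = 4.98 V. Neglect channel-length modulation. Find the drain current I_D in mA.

I_D = 4.20 mA

V_GS = V_G = 2.22 V, so V_ov = 2.22 − 0.715 = 1.51 V.
k_n = μ_nC_ox · (W/L) = 6 mA/V².
Assume saturation: I_D = ½ k_n V_ov² = 0.5 × 6 × 1.51² = 6.8 mA, giving V_DS = V_DD − I_D R_D = 4.98 − 6.8 × 1.05 = -2.15 V.
But -2.15 V < V_ov = 1.51 V, so the device is actually in triode.
In triode I_D = k_n[V_ov V_DS − ½ V_DS²] and I_D = (V_DD − V_DS)/R_D. Equating: 3.15 V_DS² − 10.48 V_DS + 4.98 = 0, giving V_DS = 0.574 V (the root below V_ov).
I_D = (4.98 − 0.574) / 1.05 = 4.2 mA.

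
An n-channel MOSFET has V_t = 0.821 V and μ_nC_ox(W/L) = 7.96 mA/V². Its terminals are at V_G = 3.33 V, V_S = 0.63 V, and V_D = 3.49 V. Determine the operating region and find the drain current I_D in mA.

V_GS = V_G − V_S = 3.33 − 0.63 = 2.7 V; V_DS = V_D − V_S = 3.49 − 0.63 = 2.86 V.
V_ov = V_GS − V_t = 2.7 − 0.821 = 1.88 V.
Since V_DS = 2.86 V ≥ V_ov = 1.88 V, the device is in saturation.
I_D = ½ k_n V_ov² = 0.5 × 7.96 × 1.88² = 14.1 mA.

Saturation; I_D = 14.1 mA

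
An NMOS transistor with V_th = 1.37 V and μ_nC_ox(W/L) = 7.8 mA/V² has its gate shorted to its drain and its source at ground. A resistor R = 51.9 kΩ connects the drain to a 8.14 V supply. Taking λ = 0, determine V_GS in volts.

With gate tied to drain, V_GS = V_DS ≥ V_GS − V_th, so the device is in saturation.
KCL at the drain: ½ k_n (V_GS − V_th)² = (V_DD − V_GS)/R.
Let x = V_GS − 1.37. Then 202 x² + x − 6.77 = 0, giving x = 0.18 V (positive root), so V_GS = 1.55 V.
I_D = (V_DD − V_GS)/R = (8.14 − 1.55) / 51.9 = 0.127 mA.

V_GS = 1.55 V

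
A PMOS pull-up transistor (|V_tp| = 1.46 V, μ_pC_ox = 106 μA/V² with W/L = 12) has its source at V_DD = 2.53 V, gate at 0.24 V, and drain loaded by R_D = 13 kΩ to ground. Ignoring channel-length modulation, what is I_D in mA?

V_SG = V_DD − V_G = 2.53 − 0.24 = 2.29 V, so V_ov = 2.29 − 1.46 = 0.83 V.
k_p = μ_pC_ox · (W/L) = 1.272 mA/V².
Assume saturation: I_D = ½ k_p V_ov² = 0.5 × 1.272 × 0.83² = 0.438 mA, giving V_SD = V_DD − I_D R_D = 2.53 − 0.438 × 13 = -3.17 V.
But -3.17 V < V_ov = 0.83 V, so the device is actually in triode.
In triode I_D = k_p[V_ov V_SD − ½ V_SD²] and I_D = (V_DD − V_SD)/R_D. Equating: 8.27 V_SD² − 14.72 V_SD + 2.53 = 0, giving V_SD = 0.193 V (the root below V_ov).
I_D = (2.53 − 0.193) / 13 = 0.18 mA.

I_D = 0.180 mA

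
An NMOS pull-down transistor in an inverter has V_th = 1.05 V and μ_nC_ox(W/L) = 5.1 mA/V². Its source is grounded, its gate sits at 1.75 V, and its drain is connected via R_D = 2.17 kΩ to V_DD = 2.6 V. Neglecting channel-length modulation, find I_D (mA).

I_D = 1.02 mA

V_GS = V_G = 1.75 V, so V_ov = 1.75 − 1.05 = 0.7 V.
Assume saturation: I_D = ½ k_n V_ov² = 0.5 × 5.1 × 0.7² = 1.25 mA, giving V_DS = V_DD − I_D R_D = 2.6 − 1.25 × 2.17 = -0.111 V.
But -0.111 V < V_ov = 0.7 V, so the device is actually in triode.
In triode I_D = k_n[V_ov V_DS − ½ V_DS²] and I_D = (V_DD − V_DS)/R_D. Equating: 5.53 V_DS² − 8.747 V_DS + 2.6 = 0, giving V_DS = 0.397 V (the root below V_ov).
I_D = (2.6 − 0.397) / 2.17 = 1.02 mA.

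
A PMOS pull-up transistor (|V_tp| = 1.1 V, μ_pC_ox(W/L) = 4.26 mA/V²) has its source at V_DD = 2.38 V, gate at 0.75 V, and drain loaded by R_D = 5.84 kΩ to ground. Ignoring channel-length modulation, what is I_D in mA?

I_D = 0.373 mA

V_SG = V_DD − V_G = 2.38 − 0.75 = 1.63 V, so V_ov = 1.63 − 1.1 = 0.53 V.
Assume saturation: I_D = ½ k_p V_ov² = 0.5 × 4.26 × 0.53² = 0.598 mA, giving V_SD = V_DD − I_D R_D = 2.38 − 0.598 × 5.84 = -1.11 V.
But -1.11 V < V_ov = 0.53 V, so the device is actually in triode.
In triode I_D = k_p[V_ov V_SD − ½ V_SD²] and I_D = (V_DD − V_SD)/R_D. Equating: 12.4 V_SD² − 14.19 V_SD + 2.38 = 0, giving V_SD = 0.204 V (the root below V_ov).
I_D = (2.38 − 0.204) / 5.84 = 0.373 mA.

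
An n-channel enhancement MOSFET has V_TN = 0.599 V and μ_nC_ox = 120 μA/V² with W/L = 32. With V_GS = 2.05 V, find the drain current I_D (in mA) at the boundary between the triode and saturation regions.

I_D = 4.04 mA

At the boundary V_DS = V_ov = V_GS − V_TN = 2.05 − 0.599 = 1.45 V.
k_n = μ_nC_ox · (W/L) = 3.84 mA/V².
I_D = ½ k_n V_ov² = 0.5 × 3.84 × 1.45² = 4.04 mA.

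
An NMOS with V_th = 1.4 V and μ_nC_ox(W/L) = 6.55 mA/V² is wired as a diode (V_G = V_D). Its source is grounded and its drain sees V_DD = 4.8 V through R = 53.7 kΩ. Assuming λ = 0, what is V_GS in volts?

V_GS = 1.54 V

With gate tied to drain, V_GS = V_DS ≥ V_GS − V_th, so the device is in saturation.
KCL at the drain: ½ k_n (V_GS − V_th)² = (V_DD − V_GS)/R.
Let x = V_GS − 1.4. Then 176 x² + x − 3.4 = 0, giving x = 0.136 V (positive root), so V_GS = 1.54 V.
I_D = (V_DD − V_GS)/R = (4.8 − 1.54) / 53.7 = 0.0608 mA.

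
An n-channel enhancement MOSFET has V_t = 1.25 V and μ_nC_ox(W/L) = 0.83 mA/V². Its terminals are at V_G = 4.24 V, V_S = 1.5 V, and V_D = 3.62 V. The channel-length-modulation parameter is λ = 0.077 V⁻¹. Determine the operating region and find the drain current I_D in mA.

Saturation; I_D = 1.07 mA

V_GS = V_G − V_S = 4.24 − 1.5 = 2.74 V; V_DS = V_D − V_S = 3.62 − 1.5 = 2.12 V.
V_ov = V_GS − V_t = 2.74 − 1.25 = 1.49 V.
Since V_DS = 2.12 V ≥ V_ov = 1.49 V, the device is in saturation.
I_D = ½ k_n V_ov² (1 + λ V_DS) = 0.5 × 0.83 × 1.49² × (1 + 0.077 × 2.12) = 1.07 mA.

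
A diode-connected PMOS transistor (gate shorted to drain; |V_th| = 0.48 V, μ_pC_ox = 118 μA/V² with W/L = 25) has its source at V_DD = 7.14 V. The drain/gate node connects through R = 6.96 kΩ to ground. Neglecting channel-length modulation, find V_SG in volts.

With gate tied to drain, V_SG = V_SD ≥ V_SG − |V_th|, so the device is in saturation.
k_p = μ_pC_ox · (W/L) = 2.95 mA/V².
KCL at the drain: ½ k_p (V_SG − |V_th|)² = (V_DD − V_SG)/R.
Let x = V_SG − 0.48. Then 10.3 x² + x − 6.66 = 0, giving x = 0.758 V (positive root), so V_SG = 1.24 V.
I_D = (V_DD − V_SG)/R = (7.14 − 1.24) / 6.96 = 0.848 mA.

V_SG = 1.24 V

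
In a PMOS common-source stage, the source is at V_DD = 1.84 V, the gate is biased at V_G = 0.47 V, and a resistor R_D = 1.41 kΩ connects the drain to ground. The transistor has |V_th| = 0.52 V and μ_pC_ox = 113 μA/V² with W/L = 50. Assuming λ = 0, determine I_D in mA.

V_SG = V_DD − V_G = 1.84 − 0.47 = 1.37 V, so V_ov = 1.37 − 0.52 = 0.85 V.
k_p = μ_pC_ox · (W/L) = 5.65 mA/V².
Assume saturation: I_D = ½ k_p V_ov² = 0.5 × 5.65 × 0.85² = 2.04 mA, giving V_SD = V_DD − I_D R_D = 1.84 − 2.04 × 1.41 = -1.04 V.
But -1.04 V < V_ov = 0.85 V, so the device is actually in triode.
In triode I_D = k_p[V_ov V_SD − ½ V_SD²] and I_D = (V_DD − V_SD)/R_D. Equating: 3.98 V_SD² − 7.772 V_SD + 1.84 = 0, giving V_SD = 0.276 V (the root below V_ov).
I_D = (1.84 − 0.276) / 1.41 = 1.11 mA.

I_D = 1.11 mA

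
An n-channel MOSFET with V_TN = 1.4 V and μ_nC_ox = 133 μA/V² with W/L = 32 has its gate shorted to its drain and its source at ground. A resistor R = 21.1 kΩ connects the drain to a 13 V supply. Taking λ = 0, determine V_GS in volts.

With gate tied to drain, V_GS = V_DS ≥ V_GS − V_TN, so the device is in saturation.
k_n = μ_nC_ox · (W/L) = 4.256 mA/V².
KCL at the drain: ½ k_n (V_GS − V_TN)² = (V_DD − V_GS)/R.
Let x = V_GS − 1.4. Then 44.9 x² + x − 11.6 = 0, giving x = 0.497 V (positive root), so V_GS = 1.9 V.
I_D = (V_DD − V_GS)/R = (13 − 1.9) / 21.1 = 0.526 mA.

V_GS = 1.90 V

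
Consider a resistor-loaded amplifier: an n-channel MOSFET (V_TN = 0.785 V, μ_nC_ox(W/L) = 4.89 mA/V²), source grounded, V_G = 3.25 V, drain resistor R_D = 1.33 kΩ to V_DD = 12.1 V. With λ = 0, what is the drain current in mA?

V_GS = V_G = 3.25 V, so V_ov = 3.25 − 0.785 = 2.46 V.
Assume saturation: I_D = ½ k_n V_ov² = 0.5 × 4.89 × 2.46² = 14.9 mA, giving V_DS = V_DD − I_D R_D = 12.1 − 14.9 × 1.33 = -7.66 V.
But -7.66 V < V_ov = 2.46 V, so the device is actually in triode.
In triode I_D = k_n[V_ov V_DS − ½ V_DS²] and I_D = (V_DD − V_DS)/R_D. Equating: 3.25 V_DS² − 17.03 V_DS + 12.1 = 0, giving V_DS = 0.848 V (the root below V_ov).
I_D = (12.1 − 0.848) / 1.33 = 8.46 mA.

I_D = 8.46 mA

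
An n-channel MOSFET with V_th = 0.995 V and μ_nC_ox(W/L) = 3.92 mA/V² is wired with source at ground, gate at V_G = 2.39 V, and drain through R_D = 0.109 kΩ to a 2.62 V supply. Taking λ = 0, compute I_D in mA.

I_D = 3.81 mA

V_GS = V_G = 2.39 V, so V_ov = 2.39 − 0.995 = 1.4 V.
Assume saturation: I_D = ½ k_n V_ov² = 0.5 × 3.92 × 1.4² = 3.81 mA, giving V_DS = V_DD − I_D R_D = 2.62 − 3.81 × 0.109 = 2.2 V.
V_DS = 2.2 V ≥ V_ov = 1.4 V, confirming saturation.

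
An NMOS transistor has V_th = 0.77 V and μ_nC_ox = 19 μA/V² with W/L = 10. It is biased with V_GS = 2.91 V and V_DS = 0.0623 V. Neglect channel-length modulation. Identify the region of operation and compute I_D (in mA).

k_n = μ_nC_ox · (W/L) = 0.19 mA/V².
V_ov = V_GS − V_th = 2.91 − 0.77 = 2.14 V.
Since V_DS = 0.0623 V < V_ov = 2.14 V, the device is in the triode region.
I_D = k_n [V_ov · V_DS − ½ V_DS²] = 0.19 × [2.14 × 0.0623 − 0.5 × 0.0623²] = 0.025 mA.

Triode; I_D = 0.0250 mA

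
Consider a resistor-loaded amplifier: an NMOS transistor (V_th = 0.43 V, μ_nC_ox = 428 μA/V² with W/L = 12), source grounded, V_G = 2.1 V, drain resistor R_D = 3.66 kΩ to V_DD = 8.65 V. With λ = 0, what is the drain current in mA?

I_D = 2.28 mA

V_GS = V_G = 2.1 V, so V_ov = 2.1 − 0.43 = 1.67 V.
k_n = μ_nC_ox · (W/L) = 5.136 mA/V².
Assume saturation: I_D = ½ k_n V_ov² = 0.5 × 5.136 × 1.67² = 7.16 mA, giving V_DS = V_DD − I_D R_D = 8.65 − 7.16 × 3.66 = -17.6 V.
But -17.6 V < V_ov = 1.67 V, so the device is actually in triode.
In triode I_D = k_n[V_ov V_DS − ½ V_DS²] and I_D = (V_DD − V_DS)/R_D. Equating: 9.4 V_DS² − 32.39 V_DS + 8.65 = 0, giving V_DS = 0.292 V (the root below V_ov).
I_D = (8.65 − 0.292) / 3.66 = 2.28 mA.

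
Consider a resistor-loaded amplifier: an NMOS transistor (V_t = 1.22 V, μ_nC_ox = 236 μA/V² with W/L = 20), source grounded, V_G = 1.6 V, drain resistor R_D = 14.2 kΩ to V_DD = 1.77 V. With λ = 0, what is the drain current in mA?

V_GS = V_G = 1.6 V, so V_ov = 1.6 − 1.22 = 0.38 V.
k_n = μ_nC_ox · (W/L) = 4.72 mA/V².
Assume saturation: I_D = ½ k_n V_ov² = 0.5 × 4.72 × 0.38² = 0.341 mA, giving V_DS = V_DD − I_D R_D = 1.77 − 0.341 × 14.2 = -3.07 V.
But -3.07 V < V_ov = 0.38 V, so the device is actually in triode.
In triode I_D = k_n[V_ov V_DS − ½ V_DS²] and I_D = (V_DD − V_DS)/R_D. Equating: 33.5 V_DS² − 26.47 V_DS + 1.77 = 0, giving V_DS = 0.0738 V (the root below V_ov).
I_D = (1.77 − 0.0738) / 14.2 = 0.119 mA.

I_D = 0.119 mA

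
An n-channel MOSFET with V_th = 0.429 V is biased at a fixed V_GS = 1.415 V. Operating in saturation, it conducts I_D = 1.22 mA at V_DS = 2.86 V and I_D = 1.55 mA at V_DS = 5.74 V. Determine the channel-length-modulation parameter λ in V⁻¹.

With V_GS fixed, I_D ∝ (1 + λ V_DS) in saturation, so I_D2/I_D1 = (1 + λ V_DS2)/(1 + λ V_DS1).
1.55/1.22 = 1.27 = (1 + 5.74 λ)/(1 + 2.86 λ).
Solving: λ (I_D1 V_DS2 − I_D2 V_DS1) = I_D2 − I_D1, so λ = (1.55 − 1.22) / (1.22 × 5.74 − 1.55 × 2.86) = 0.33 / 2.57 = 0.128 V⁻¹.

λ = 0.128 V⁻¹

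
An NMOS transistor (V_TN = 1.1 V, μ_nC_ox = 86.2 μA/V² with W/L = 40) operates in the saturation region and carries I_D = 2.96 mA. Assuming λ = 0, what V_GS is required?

V_GS = 2.41 V

k_n = μ_nC_ox · (W/L) = 3.448 mA/V².
In saturation I_D = ½ k_n (V_GS − V_TN)², so V_GS − V_TN = √(2 I_D / k_n) = √(2 × 2.96 / 3.448) = 1.31 V.
V_GS = 1.1 + 1.31 = 2.41 V.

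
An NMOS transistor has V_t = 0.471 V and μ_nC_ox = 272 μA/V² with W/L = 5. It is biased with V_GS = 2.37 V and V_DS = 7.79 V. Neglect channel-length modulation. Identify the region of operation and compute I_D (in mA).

Saturation; I_D = 2.45 mA

k_n = μ_nC_ox · (W/L) = 1.36 mA/V².
V_ov = V_GS − V_t = 2.37 − 0.471 = 1.9 V.
Since V_DS = 7.79 V ≥ V_ov = 1.9 V, the device is in saturation.
I_D = ½ k_n V_ov² = 0.5 × 1.36 × 1.9² = 2.45 mA.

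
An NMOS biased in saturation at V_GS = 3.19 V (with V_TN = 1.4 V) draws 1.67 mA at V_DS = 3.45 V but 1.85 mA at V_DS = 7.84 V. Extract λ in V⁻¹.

λ = 0.0268 V⁻¹

With V_GS fixed, I_D ∝ (1 + λ V_DS) in saturation, so I_D2/I_D1 = (1 + λ V_DS2)/(1 + λ V_DS1).
1.85/1.67 = 1.108 = (1 + 7.84 λ)/(1 + 3.45 λ).
Solving: λ (I_D1 V_DS2 − I_D2 V_DS1) = I_D2 − I_D1, so λ = (1.85 − 1.67) / (1.67 × 7.84 − 1.85 × 3.45) = 0.18 / 6.71 = 0.0268 V⁻¹.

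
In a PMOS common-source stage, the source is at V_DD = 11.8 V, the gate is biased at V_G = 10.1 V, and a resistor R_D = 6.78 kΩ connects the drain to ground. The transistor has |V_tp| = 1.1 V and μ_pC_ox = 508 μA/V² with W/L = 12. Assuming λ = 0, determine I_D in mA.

I_D = 1.10 mA

V_SG = V_DD − V_G = 11.8 − 10.1 = 1.7 V, so V_ov = 1.7 − 1.1 = 0.6 V.
k_p = μ_pC_ox · (W/L) = 6.096 mA/V².
Assume saturation: I_D = ½ k_p V_ov² = 0.5 × 6.096 × 0.6² = 1.1 mA, giving V_SD = V_DD − I_D R_D = 11.8 − 1.1 × 6.78 = 4.36 V.
V_SD = 4.36 V ≥ V_ov = 0.6 V, confirming saturation.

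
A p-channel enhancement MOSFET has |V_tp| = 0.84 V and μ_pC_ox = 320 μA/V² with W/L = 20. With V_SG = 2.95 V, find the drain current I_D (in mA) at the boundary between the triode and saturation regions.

At the boundary V_SD = V_ov = V_SG − |V_tp| = 2.95 − 0.84 = 2.11 V.
k_p = μ_pC_ox · (W/L) = 6.4 mA/V².
I_D = ½ k_p V_ov² = 0.5 × 6.4 × 2.11² = 14.2 mA.

I_D = 14.2 mA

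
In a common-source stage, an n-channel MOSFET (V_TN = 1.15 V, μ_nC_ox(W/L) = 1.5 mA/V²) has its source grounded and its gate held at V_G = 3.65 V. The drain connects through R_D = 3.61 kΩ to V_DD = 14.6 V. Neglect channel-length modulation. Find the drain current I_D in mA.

V_GS = V_G = 3.65 V, so V_ov = 3.65 − 1.15 = 2.5 V.
Assume saturation: I_D = ½ k_n V_ov² = 0.5 × 1.5 × 2.5² = 4.69 mA, giving V_DS = V_DD − I_D R_D = 14.6 − 4.69 × 3.61 = -2.32 V.
But -2.32 V < V_ov = 2.5 V, so the device is actually in triode.
In triode I_D = k_n[V_ov V_DS − ½ V_DS²] and I_D = (V_DD − V_DS)/R_D. Equating: 2.71 V_DS² − 14.54 V_DS + 14.6 = 0, giving V_DS = 1.34 V (the root below V_ov).
I_D = (14.6 − 1.34) / 3.61 = 3.67 mA.

I_D = 3.67 mA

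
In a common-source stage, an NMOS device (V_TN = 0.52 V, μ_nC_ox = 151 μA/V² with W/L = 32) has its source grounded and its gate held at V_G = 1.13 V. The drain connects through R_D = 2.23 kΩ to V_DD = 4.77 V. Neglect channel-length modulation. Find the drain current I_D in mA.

I_D = 0.899 mA

V_GS = V_G = 1.13 V, so V_ov = 1.13 − 0.52 = 0.61 V.
k_n = μ_nC_ox · (W/L) = 4.832 mA/V².
Assume saturation: I_D = ½ k_n V_ov² = 0.5 × 4.832 × 0.61² = 0.899 mA, giving V_DS = V_DD − I_D R_D = 4.77 − 0.899 × 2.23 = 2.77 V.
V_DS = 2.77 V ≥ V_ov = 0.61 V, confirming saturation.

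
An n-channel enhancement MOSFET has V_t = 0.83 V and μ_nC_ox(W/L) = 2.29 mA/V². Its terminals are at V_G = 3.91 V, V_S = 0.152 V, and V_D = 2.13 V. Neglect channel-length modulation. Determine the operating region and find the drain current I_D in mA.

V_GS = V_G − V_S = 3.91 − 0.152 = 3.76 V; V_DS = V_D − V_S = 2.13 − 0.152 = 1.98 V.
V_ov = V_GS − V_t = 3.76 − 0.83 = 2.93 V.
Since V_DS = 1.98 V < V_ov = 2.93 V, the device is in the triode region.
I_D = k_n [V_ov · V_DS − ½ V_DS²] = 2.29 × [2.93 × 1.98 − 0.5 × 1.98²] = 8.78 mA.

Triode; I_D = 8.78 mA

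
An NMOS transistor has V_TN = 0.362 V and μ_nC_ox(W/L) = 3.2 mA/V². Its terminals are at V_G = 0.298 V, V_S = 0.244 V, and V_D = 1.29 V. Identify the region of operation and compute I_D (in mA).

V_GS = V_G − V_S = 0.298 − 0.244 = 0.054 V; V_DS = V_D − V_S = 1.29 − 0.244 = 1.05 V.
V_GS = 0.054 V < V_TN = 0.362 V, so the transistor is in cutoff.

Cutoff; I_D = 0 mA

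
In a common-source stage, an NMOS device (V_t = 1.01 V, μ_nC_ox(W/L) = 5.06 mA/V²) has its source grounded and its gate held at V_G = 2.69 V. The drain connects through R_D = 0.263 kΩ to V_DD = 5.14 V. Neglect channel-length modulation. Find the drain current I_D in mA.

I_D = 7.14 mA

V_GS = V_G = 2.69 V, so V_ov = 2.69 − 1.01 = 1.68 V.
Assume saturation: I_D = ½ k_n V_ov² = 0.5 × 5.06 × 1.68² = 7.14 mA, giving V_DS = V_DD − I_D R_D = 5.14 − 7.14 × 0.263 = 3.26 V.
V_DS = 3.26 V ≥ V_ov = 1.68 V, confirming saturation.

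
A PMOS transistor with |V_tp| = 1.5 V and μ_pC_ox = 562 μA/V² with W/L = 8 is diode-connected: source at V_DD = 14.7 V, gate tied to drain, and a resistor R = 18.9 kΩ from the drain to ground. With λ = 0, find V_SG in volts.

V_SG = 2.05 V

With gate tied to drain, V_SG = V_SD ≥ V_SG − |V_tp|, so the device is in saturation.
k_p = μ_pC_ox · (W/L) = 4.496 mA/V².
KCL at the drain: ½ k_p (V_SG − |V_tp|)² = (V_DD − V_SG)/R.
Let x = V_SG − 1.5. Then 42.5 x² + x − 13.2 = 0, giving x = 0.546 V (positive root), so V_SG = 2.05 V.
I_D = (V_DD − V_SG)/R = (14.7 − 2.05) / 18.9 = 0.67 mA.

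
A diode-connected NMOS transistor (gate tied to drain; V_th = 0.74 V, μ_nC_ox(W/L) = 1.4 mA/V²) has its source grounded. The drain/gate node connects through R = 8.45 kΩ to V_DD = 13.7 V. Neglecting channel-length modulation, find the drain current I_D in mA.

With gate tied to drain, V_GS = V_DS ≥ V_GS − V_th, so the device is in saturation.
KCL at the drain: ½ k_n (V_GS − V_th)² = (V_DD − V_GS)/R.
Let x = V_GS − 0.74. Then 5.91 x² + x − 12.96 = 0, giving x = 1.4 V (positive root), so V_GS = 2.14 V.
I_D = (V_DD − V_GS)/R = (13.7 − 2.14) / 8.45 = 1.37 mA.

I_D = 1.37 mA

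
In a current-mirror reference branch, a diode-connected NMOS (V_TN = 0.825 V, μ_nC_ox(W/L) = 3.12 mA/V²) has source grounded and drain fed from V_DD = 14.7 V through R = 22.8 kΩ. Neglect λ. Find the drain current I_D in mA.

I_D = 0.582 mA

With gate tied to drain, V_GS = V_DS ≥ V_GS − V_TN, so the device is in saturation.
KCL at the drain: ½ k_n (V_GS − V_TN)² = (V_DD − V_GS)/R.
Let x = V_GS − 0.825. Then 35.6 x² + x − 13.88 = 0, giving x = 0.611 V (positive root), so V_GS = 1.44 V.
I_D = (V_DD − V_GS)/R = (14.7 − 1.44) / 22.8 = 0.582 mA.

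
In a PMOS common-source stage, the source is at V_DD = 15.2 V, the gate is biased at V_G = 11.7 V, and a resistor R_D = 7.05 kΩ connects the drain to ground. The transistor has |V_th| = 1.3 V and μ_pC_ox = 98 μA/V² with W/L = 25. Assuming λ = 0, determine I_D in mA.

V_SG = V_DD − V_G = 15.2 − 11.7 = 3.5 V, so V_ov = 3.5 − 1.3 = 2.2 V.
k_p = μ_pC_ox · (W/L) = 2.45 mA/V².
Assume saturation: I_D = ½ k_p V_ov² = 0.5 × 2.45 × 2.2² = 5.93 mA, giving V_SD = V_DD − I_D R_D = 15.2 − 5.93 × 7.05 = -26.6 V.
But -26.6 V < V_ov = 2.2 V, so the device is actually in triode.
In triode I_D = k_p[V_ov V_SD − ½ V_SD²] and I_D = (V_DD − V_SD)/R_D. Equating: 8.64 V_SD² − 39 V_SD + 15.2 = 0, giving V_SD = 0.431 V (the root below V_ov).
I_D = (15.2 − 0.431) / 7.05 = 2.09 mA.

I_D = 2.09 mA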